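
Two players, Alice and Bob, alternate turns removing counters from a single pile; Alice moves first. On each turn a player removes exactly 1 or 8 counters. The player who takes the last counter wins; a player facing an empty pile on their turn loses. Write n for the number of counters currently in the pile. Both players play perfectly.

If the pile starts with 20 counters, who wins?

Bob wins.

Build the W/L table. Terminal = L. A non-terminal position is W if it has a move to some L; otherwise it is L.
n=0: no move → L
n=1: W (go to 0, an L position)
n=2: L (sole option 1(W) is W)
n=3: W (go to 2, an L position)
n=4: L (sole option 3(W) is W)
n=5: W (go to 4, an L position)
n=6: L (sole option 5(W) is W)
n=7: W (go to 6, an L position)
n=8: W (go to 0, an L position)
n=9: L (options 8(W), 1(W) are all W)
n=10: W (go to 9, an L position)
n=11: L (options 10(W), 3(W) are all W)
n=12: W (go to 11, an L position)
n=13: L (options 12(W), 5(W) are all W)
n=14: W (go to 13, an L position)
n=15: L (options 14(W), 7(W) are all W)
n=16: W (go to 15, an L position)
n=17: W (go to 9, an L position)
n=18: L (options 17(W), 10(W) are all W)
n=19: W (go to 18, an L position)
n=20: L (options 19(W), 12(W) are all W)
The starting position 20 is L: whatever Alice does, the opponent receives a W position.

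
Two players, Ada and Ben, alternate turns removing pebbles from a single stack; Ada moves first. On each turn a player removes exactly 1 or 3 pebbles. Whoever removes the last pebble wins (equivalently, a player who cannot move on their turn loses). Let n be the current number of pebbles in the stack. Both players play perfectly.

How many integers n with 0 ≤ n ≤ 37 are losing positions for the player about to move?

19

Build the W/L table. Terminal = L. A non-terminal position is W if it has a move to some L; otherwise it is L.
n=0: no move → L
n=1: can move to 0, which is L ⇒ W
n=2: the only move is to 1(W), a W ⇒ L
n=3: can move to 2, which is L ⇒ W
n=4: moves to 3(W), 1(W); every one is W ⇒ L
n=5: can move to 4, which is L ⇒ W
n=6: moves to 5(W), 3(W); every one is W ⇒ L
n=7: can move to 6, which is L ⇒ W
n=8: moves to 7(W), 5(W); every one is W ⇒ L
n=9: can move to 8, which is L ⇒ W
n=10: moves to 9(W), 7(W); every one is W ⇒ L
n=11: can move to 10, which is L ⇒ W
n=12: moves to 11(W), 9(W); every one is W ⇒ L
n=13: can move to 12, which is L ⇒ W
n=14: moves to 13(W), 11(W); every one is W ⇒ L
n=15: can move to 14, which is L ⇒ W
n=16: moves to 15(W), 13(W); every one is W ⇒ L
n=17: can move to 16, which is L ⇒ W
n=18: moves to 17(W), 15(W); every one is W ⇒ L
n=19: can move to 18, which is L ⇒ W
n=20: moves to 19(W), 17(W); every one is W ⇒ L
n=21: can move to 20, which is L ⇒ W
n=22: moves to 21(W), 19(W); every one is W ⇒ L
n=23: can move to 22, which is L ⇒ W
n=24: moves to 23(W), 21(W); every one is W ⇒ L
n=25: can move to 24, which is L ⇒ W
n=26: moves to 25(W), 23(W); every one is W ⇒ L
n=27: can move to 26, which is L ⇒ W
n=28: moves to 27(W), 25(W); every one is W ⇒ L
n=29: can move to 28, which is L ⇒ W
n=30: moves to 29(W), 27(W); every one is W ⇒ L
n=31: can move to 30, which is L ⇒ W
n=32: moves to 31(W), 29(W); every one is W ⇒ L
n=33: can move to 32, which is L ⇒ W
n=34: moves to 33(W), 31(W); every one is W ⇒ L
n=35: can move to 34, which is L ⇒ W
n=36: moves to 35(W), 33(W); every one is W ⇒ L
n=37: can move to 36, which is L ⇒ W
L entries with 0 ≤ n ≤ 37: n = 0, 2, 4, 6, 8, 10, 12, 14, 16, 18, 20, 22, 24, 26, 28, 30, 32, 34, 36; that makes 19.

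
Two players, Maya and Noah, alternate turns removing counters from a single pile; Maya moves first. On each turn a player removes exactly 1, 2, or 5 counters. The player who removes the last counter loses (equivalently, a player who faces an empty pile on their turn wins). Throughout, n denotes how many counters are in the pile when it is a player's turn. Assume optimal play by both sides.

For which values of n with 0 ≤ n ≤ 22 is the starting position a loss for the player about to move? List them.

Work bottom-up. With no move the player to move wins. Otherwise the position is W if at least one move leads to an L position for the opponent, and L if every move leads to a W.
n=0: no move; the opponent has just taken the last counter and therefore loses → W
n=1: →0(W) only, which is W, so L
n=2: →1(L), so W
n=3: →1(L), so W
n=4: →3(W), 2(W) — all W, so L
n=5: →4(L), so W
n=6: →4(L), so W
n=7: →6(W), 5(W), 2(W) — all W, so L
n=8: →7(L), so W
n=9: →7(L), so W
n=10: →9(W), 8(W), 5(W) — all W, so L
n=11: →10(L), so W
n=12: →10(L), so W
n=13: →12(W), 11(W), 8(W) — all W, so L
n=14: →13(L), so W
n=15: →13(L), so W
n=16: →15(W), 14(W), 11(W) — all W, so L
n=17: →16(L), so W
n=18: →16(L), so W
n=19: →18(W), 17(W), 14(W) — all W, so L
n=20: →19(L), so W
n=21: →19(L), so W
n=22: →21(W), 20(W), 17(W) — all W, so L
Reading off the rows marked L gives the requested list; there are 8 such values of n.

1, 4, 7, 10, 13, 16, 19, 22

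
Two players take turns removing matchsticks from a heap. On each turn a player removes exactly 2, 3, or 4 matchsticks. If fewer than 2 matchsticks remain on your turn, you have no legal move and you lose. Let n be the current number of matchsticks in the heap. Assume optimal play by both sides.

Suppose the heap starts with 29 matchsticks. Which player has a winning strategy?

Work bottom-up. With no move the player to move loses. Otherwise the position is W if at least one move leads to an L position for the opponent, and L if every move leads to a W.
n=0: no move → L
n=1: no move → L
n=2: W (go to 0, an L position)
n=3: W (go to 1, an L position)
n=4: W (go to 1, an L position)
n=5: W (go to 1, an L position)
n=6: L (options 4(W), 3(W), 2(W) are all W)
n=7: L (options 5(W), 4(W), 3(W) are all W)
n=8: W (go to 6, an L position)
n=9: W (go to 7, an L position)
n=10: W (go to 7, an L position)
n=11: W (go to 7, an L position)
n=12: L (options 10(W), 9(W), 8(W) are all W)
n=13: L (options 11(W), 10(W), 9(W) are all W)
n=14: W (go to 12, an L position)
n=15: W (go to 13, an L position)
n=16: W (go to 13, an L position)
n=17: W (go to 13, an L position)
n=18: L (options 16(W), 15(W), 14(W) are all W)
n=19: L (options 17(W), 16(W), 15(W) are all W)
n=20: W (go to 18, an L position)
n=21: W (go to 19, an L position)
n=22: W (go to 19, an L position)
n=23: W (go to 19, an L position)
n=24: L (options 22(W), 21(W), 20(W) are all W)
n=25: L (options 23(W), 22(W), 21(W) are all W)
n=26: W (go to 24, an L position)
n=27: W (go to 25, an L position)
n=28: W (go to 25, an L position)
n=29: W (go to 25, an L position)
From 29 the player to move can remove 4, leaving 25, reaching an L position.

The first player wins.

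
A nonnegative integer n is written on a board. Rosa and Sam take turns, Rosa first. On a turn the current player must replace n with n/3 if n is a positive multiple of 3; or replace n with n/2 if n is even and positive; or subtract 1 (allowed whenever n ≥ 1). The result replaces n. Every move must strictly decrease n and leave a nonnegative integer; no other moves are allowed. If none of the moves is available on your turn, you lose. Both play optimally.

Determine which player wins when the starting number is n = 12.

Rosa wins.

Build the W/L table. Terminal = L. A non-terminal position is W if it has a move to some L; otherwise it is L.
n=0: no move → L
n=1: →0(L), so W
n=2: →1(W) only, which is W, so L
n=3: →2(L), so W
n=4: →2(L), so W
n=5: →4(W) only, which is W, so L
n=6: →2(L), so W
n=7: →6(W) only, which is W, so L
n=8: →7(L), so W
n=9: →3(W), 8(W) — all W, so L
n=10: →5(L), so W
n=11: →10(W) only, which is W, so L
n=12: →11(L), so W
From 12 Rosa can move to 11, reaching an L position.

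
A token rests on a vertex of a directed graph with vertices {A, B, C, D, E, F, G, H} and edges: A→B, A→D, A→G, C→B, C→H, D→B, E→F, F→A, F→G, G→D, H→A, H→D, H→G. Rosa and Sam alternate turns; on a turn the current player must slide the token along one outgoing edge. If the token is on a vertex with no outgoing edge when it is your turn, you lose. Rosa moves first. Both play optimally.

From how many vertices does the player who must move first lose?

3

Compute win/loss labels from the base case upward. A position with no move is L. Any other position is W if it can reach an L in one move, else L.
Every edge goes from a vertex to one that appears earlier in the order B, D, G, A, F, E, H, C, so processing vertices in that order labels each vertex after all of its successors.
B: no outgoing edge → L
D: reaches L-position B → W
G: only reaches D(W), which is W → L
A: reaches L-position G → W
F: reaches L-position G → W
E: only reaches F(W), which is W → L
H: reaches L-position G → W
C: reaches L-position B → W
The L vertices are B, E, G; that is 3 in all.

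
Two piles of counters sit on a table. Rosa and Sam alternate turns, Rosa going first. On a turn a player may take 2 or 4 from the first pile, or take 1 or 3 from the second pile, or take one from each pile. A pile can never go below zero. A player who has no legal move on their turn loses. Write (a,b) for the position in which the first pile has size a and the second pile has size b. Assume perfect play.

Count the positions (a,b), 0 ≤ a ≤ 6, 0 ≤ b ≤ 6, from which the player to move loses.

18

Build the W/L table. Terminal = L. A non-terminal position is W if it has a move to some L; otherwise it is L.
Every move lowers a or b (never raises either), so fill the grid row by row in increasing a, and left to right within a row: each cell's successors are then already labelled.
      b=0  b=1  b=2  b=3  b=4  b=5  b=6
a=0:    L    W    L    W    L    W    L
a=1:    L    W    L    W    L    W    L
a=2:    W    W    W    W    W    W    W
a=3:    W    L    W    L    W    L    W
a=4:    W    L    W    L    W    L    W
a=5:    W    W    W    W    W    W    W
a=6:    L    W    L    W    L    W    L
Cells with no legal move (terminal, hence L): (0,0), (1,0).
The remaining L cells, each justified by listing all of its moves:
(0,2): the only move is to (0,1)(W), a W ⇒ L
(0,4): moves to (0,3)(W), (0,1)(W); every one is W ⇒ L
(0,6): moves to (0,5)(W), (0,3)(W); every one is W ⇒ L
(1,2): moves to (1,1)(W), (0,1)(W); every one is W ⇒ L
(1,4): moves to (1,3)(W), (1,1)(W), (0,3)(W); every one is W ⇒ L
(1,6): moves to (1,5)(W), (1,3)(W), (0,5)(W); every one is W ⇒ L
(3,1): moves to (1,1)(W), (3,0)(W), (2,0)(W); every one is W ⇒ L
(3,3): moves to (1,3)(W), (3,2)(W), (3,0)(W), (2,2)(W); every one is W ⇒ L
(3,5): moves to (1,5)(W), (3,4)(W), (3,2)(W), (2,4)(W); every one is W ⇒ L
(4,1): moves to (2,1)(W), (0,1)(W), (4,0)(W), (3,0)(W); every one is W ⇒ L
(4,3): moves to (2,3)(W), (0,3)(W), (4,2)(W), (4,0)(W), (3,2)(W); every one is W ⇒ L
(4,5): moves to (2,5)(W), (0,5)(W), (4,4)(W), (4,2)(W), (3,4)(W); every one is W ⇒ L
(6,0): moves to (4,0)(W), (2,0)(W); every one is W ⇒ L
(6,2): moves to (4,2)(W), (2,2)(W), (6,1)(W), (5,1)(W); every one is W ⇒ L
(6,4): moves to (4,4)(W), (2,4)(W), (6,3)(W), (6,1)(W), (5,3)(W); every one is W ⇒ L
(6,6): moves to (4,6)(W), (2,6)(W), (6,5)(W), (6,3)(W), (5,5)(W); every one is W ⇒ L
Every other cell has at least one move into one of the L cells above, so it is W.
L cells per row: a=0: 4, a=1: 4, a=2: 0, a=3: 3, a=4: 3, a=5: 0, a=6: 4; total 18.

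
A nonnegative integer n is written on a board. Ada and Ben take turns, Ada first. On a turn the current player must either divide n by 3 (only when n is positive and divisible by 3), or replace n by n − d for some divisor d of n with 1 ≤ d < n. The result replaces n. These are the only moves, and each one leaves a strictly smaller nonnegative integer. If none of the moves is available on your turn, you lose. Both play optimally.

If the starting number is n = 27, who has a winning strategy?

Work bottom-up. With no move the player to move loses. Otherwise the position is W if at least one move leads to an L position for the opponent, and L if every move leads to a W.
n=0: no move → L
n=1: no move → L
n=2: reaches L-position 1 → W
n=3: reaches L-position 1 → W
n=4: only reaches 2(W), 3(W), all W → L
n=5: reaches L-position 4 → W
n=6: reaches L-position 4 → W
n=7: only reaches 6(W), which is W → L
n=8: reaches L-position 4 → W
n=9: only reaches 3(W), 6(W), 8(W), all W → L
n=10: reaches L-position 9 → W
n=11: only reaches 10(W), which is W → L
n=12: reaches L-position 4 → W
n=13: only reaches 12(W), which is W → L
n=14: reaches L-position 7 → W
n=15: only reaches 5(W), 10(W), 12(W), 14(W), all W → L
n=16: reaches L-position 15 → W
n=17: only reaches 16(W), which is W → L
n=18: reaches L-position 9 → W
n=19: only reaches 18(W), which is W → L
n=20: reaches L-position 15 → W
n=21: reaches L-position 7 → W
n=22: reaches L-position 11 → W
n=23: only reaches 22(W), which is W → L
n=24: reaches L-position 23 → W
n=25: only reaches 20(W), 24(W), all W → L
n=26: reaches L-position 13 → W
n=27: reaches L-position 9 → W
The starting position 27 is W: Ada should move to 9, handing over an L position.

Ada wins.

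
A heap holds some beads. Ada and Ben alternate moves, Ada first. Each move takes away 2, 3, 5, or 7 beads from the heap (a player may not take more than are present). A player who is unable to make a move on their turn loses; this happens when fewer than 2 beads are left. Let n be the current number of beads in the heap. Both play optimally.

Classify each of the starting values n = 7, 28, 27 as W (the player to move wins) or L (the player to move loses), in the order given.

Compute win/loss labels from the base case upward. A position with no move is L. Any other position is W if it can reach an L in one move, else L.
n=0: no move → L
n=1: no move → L
n=2: →0(L), so W
n=3: →1(L), so W
n=4: →1(L), so W
n=5: →0(L), so W
n=6: →1(L), so W
n=7: →0(L), so W
n=8: →1(L), so W
n=9: →7(W), 6(W), 4(W), 2(W) — all W, so L
n=10: →8(W), 7(W), 5(W), 3(W) — all W, so L
n=11: →9(L), so W
n=12: →10(L), so W
n=13: →10(L), so W
n=14: →9(L), so W
n=15: →10(L), so W
n=16: →9(L), so W
n=17: →10(L), so W
n=18: →16(W), 15(W), 13(W), 11(W) — all W, so L
n=19: →17(W), 16(W), 14(W), 12(W) — all W, so L
n=20: →18(L), so W
n=21: →19(L), so W
n=22: →19(L), so W
n=23: →18(L), so W
n=24: →19(L), so W
n=25: →18(L), so W
n=26: →19(L), so W
n=27: →25(W), 24(W), 22(W), 20(W) — all W, so L
n=28: →26(W), 25(W), 23(W), 21(W) — all W, so L

7: W, 28: L, 27: L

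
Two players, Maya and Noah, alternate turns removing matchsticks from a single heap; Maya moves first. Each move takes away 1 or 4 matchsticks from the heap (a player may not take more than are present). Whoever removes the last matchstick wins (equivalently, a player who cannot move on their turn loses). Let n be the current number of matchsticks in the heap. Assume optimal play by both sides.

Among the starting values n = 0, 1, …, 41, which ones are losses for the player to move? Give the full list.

Compute win/loss labels from the base case upward. A position with no move is L. Any other position is W if it can reach an L in one move, else L.
n=0: no move → L
n=1: reaches L-position 0 → W
n=2: only reaches 1(W), which is W → L
n=3: reaches L-position 2 → W
n=4: reaches L-position 0 → W
n=5: only reaches 4(W), 1(W), all W → L
n=6: reaches L-position 5 → W
n=7: only reaches 6(W), 3(W), all W → L
n=8: reaches L-position 7 → W
n=9: reaches L-position 5 → W
n=10: only reaches 9(W), 6(W), all W → L
n=11: reaches L-position 10 → W
n=12: only reaches 11(W), 8(W), all W → L
n=13: reaches L-position 12 → W
n=14: reaches L-position 10 → W
n=15: only reaches 14(W), 11(W), all W → L
n=16: reaches L-position 15 → W
n=17: only reaches 16(W), 13(W), all W → L
n=18: reaches L-position 17 → W
n=19: reaches L-position 15 → W
n=20: only reaches 19(W), 16(W), all W → L
n=21: reaches L-position 20 → W
n=22: only reaches 21(W), 18(W), all W → L
n=23: reaches L-position 22 → W
n=24: reaches L-position 20 → W
n=25: only reaches 24(W), 21(W), all W → L
n=26: reaches L-position 25 → W
n=27: only reaches 26(W), 23(W), all W → L
n=28: reaches L-position 27 → W
n=29: reaches L-position 25 → W
n=30: only reaches 29(W), 26(W), all W → L
n=31: reaches L-position 30 → W
n=32: only reaches 31(W), 28(W), all W → L
n=33: reaches L-position 32 → W
n=34: reaches L-position 30 → W
n=35: only reaches 34(W), 31(W), all W → L
n=36: reaches L-position 35 → W
n=37: only reaches 36(W), 33(W), all W → L
n=38: reaches L-position 37 → W
n=39: reaches L-position 35 → W
n=40: only reaches 39(W), 36(W), all W → L
n=41: reaches L-position 40 → W
The losing starting values of n are exactly the entries labelled L in this table (17 of them).

0, 2, 5, 7, 10, 12, 15, 17, 20, 22, 25, 27, 30, 32, 35, 37, 40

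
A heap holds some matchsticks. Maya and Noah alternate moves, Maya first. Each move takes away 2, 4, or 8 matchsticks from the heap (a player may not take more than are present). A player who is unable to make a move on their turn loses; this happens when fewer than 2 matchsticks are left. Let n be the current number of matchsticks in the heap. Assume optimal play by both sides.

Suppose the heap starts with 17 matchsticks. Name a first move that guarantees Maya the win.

Work bottom-up. With no move the player to move loses. Otherwise the position is W if at least one move leads to an L position for the opponent, and L if every move leads to a W.
n=0: no move → L
n=1: no move → L
n=2: W (go to 0, an L position)
n=3: W (go to 1, an L position)
n=4: W (go to 0, an L position)
n=5: W (go to 1, an L position)
n=6: L (options 4(W), 2(W) are all W)
n=7: L (options 5(W), 3(W) are all W)
n=8: W (go to 6, an L position)
n=9: W (go to 7, an L position)
n=10: W (go to 6, an L position)
n=11: W (go to 7, an L position)
n=12: L (options 10(W), 8(W), 4(W) are all W)
n=13: L (options 11(W), 9(W), 5(W) are all W)
n=14: W (go to 12, an L position)
n=15: W (go to 13, an L position)
n=16: W (go to 12, an L position)
n=17: W (go to 13, an L position)
From 17, the L positions reachable in one move are: 13.

Remove 4, leaving 13.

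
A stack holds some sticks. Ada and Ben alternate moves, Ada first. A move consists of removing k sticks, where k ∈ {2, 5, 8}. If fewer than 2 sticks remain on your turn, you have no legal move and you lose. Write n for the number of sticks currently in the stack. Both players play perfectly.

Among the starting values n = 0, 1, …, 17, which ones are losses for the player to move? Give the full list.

0, 1, 4, 7, 10, 11, 14, 17

Positions with no move are L. A position that does have a move is losing for the player to move precisely when every available move leads to a winning position for the opponent. Fill in the labels:
n=0: no move → L
n=1: no move → L
n=2: W (go to 0, an L position)
n=3: W (go to 1, an L position)
n=4: L (sole option 2(W) is W)
n=5: W (go to 0, an L position)
n=6: W (go to 4, an L position)
n=7: L (options 5(W), 2(W) are all W)
n=8: W (go to 0, an L position)
n=9: W (go to 7, an L position)
n=10: L (options 8(W), 5(W), 2(W) are all W)
n=11: L (options 9(W), 6(W), 3(W) are all W)
n=12: W (go to 10, an L position)
n=13: W (go to 11, an L position)
n=14: L (options 12(W), 9(W), 6(W) are all W)
n=15: W (go to 10, an L position)
n=16: W (go to 14, an L position)
n=17: L (options 15(W), 12(W), 9(W) are all W)
Reading off the rows marked L gives the requested list; there are 8 such values of n.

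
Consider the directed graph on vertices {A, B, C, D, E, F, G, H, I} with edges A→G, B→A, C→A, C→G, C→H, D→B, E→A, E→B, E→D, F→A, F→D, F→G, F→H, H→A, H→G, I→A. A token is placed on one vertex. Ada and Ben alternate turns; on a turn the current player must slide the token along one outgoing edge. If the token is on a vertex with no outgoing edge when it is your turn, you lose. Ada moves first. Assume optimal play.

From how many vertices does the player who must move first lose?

3

Use the standard recursion: the mover loses at a terminal position; elsewhere, the mover wins exactly when some move hands the opponent an L position.
Every edge goes from a vertex to one that appears earlier in the order G, A, B, H, D, E, F, I, C, so processing vertices in that order labels each vertex after all of its successors.
G: no outgoing edge → L
A: W (go to G, an L position)
B: L (sole option A(W) is W)
H: W (go to G, an L position)
D: W (go to B, an L position)
E: W (go to B, an L position)
F: W (go to G, an L position)
I: L (sole option A(W) is W)
C: W (go to G, an L position)
The L vertices are B, G, I; that is 3 in all.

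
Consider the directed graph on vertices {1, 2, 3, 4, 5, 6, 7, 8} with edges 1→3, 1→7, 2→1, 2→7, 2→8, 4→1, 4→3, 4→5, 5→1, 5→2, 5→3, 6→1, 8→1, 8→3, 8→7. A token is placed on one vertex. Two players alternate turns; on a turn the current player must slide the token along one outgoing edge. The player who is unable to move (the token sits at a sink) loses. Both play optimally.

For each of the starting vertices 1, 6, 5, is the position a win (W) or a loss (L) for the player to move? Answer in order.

1: W, 6: L, 5: W

Compute win/loss labels from the base case upward. A position with no move is L. Any other position is W if it can reach an L in one move, else L.
Every edge goes from a vertex to one that appears earlier in the order 3, 7, 1, 8, 2, 5, 6, 4, so processing vertices in that order labels each vertex after all of its successors.
3: no outgoing edge → L
7: no outgoing edge → L
1: →7(L), so W
8: →7(L), so W
2: →7(L), so W
5: →3(L), so W
6: →1(W) only, which is W, so L
4: →3(L), so W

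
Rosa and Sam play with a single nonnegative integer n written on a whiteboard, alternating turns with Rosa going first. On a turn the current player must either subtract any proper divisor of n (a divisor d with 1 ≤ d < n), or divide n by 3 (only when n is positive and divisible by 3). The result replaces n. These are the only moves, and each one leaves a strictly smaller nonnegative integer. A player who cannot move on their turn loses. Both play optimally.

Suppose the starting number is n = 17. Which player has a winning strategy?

Sam wins.

Label each position W (a win for the player to move) or L (a loss). A position with no legal move is L; any other position is W exactly when some move reaches an L, and L when every move reaches a W.
n=0: no move → L
n=1: no move → L
n=2: W (go to 1, an L position)
n=3: W (go to 1, an L position)
n=4: L (options 2(W), 3(W) are all W)
n=5: W (go to 4, an L position)
n=6: W (go to 4, an L position)
n=7: L (sole option 6(W) is W)
n=8: W (go to 4, an L position)
n=9: L (options 3(W), 6(W), 8(W) are all W)
n=10: W (go to 9, an L position)
n=11: L (sole option 10(W) is W)
n=12: W (go to 4, an L position)
n=13: L (sole option 12(W) is W)
n=14: W (go to 7, an L position)
n=15: L (options 5(W), 10(W), 12(W), 14(W) are all W)
n=16: W (go to 15, an L position)
n=17: L (sole option 16(W) is W)
Every move from 17 reaches a W position, so the mover loses.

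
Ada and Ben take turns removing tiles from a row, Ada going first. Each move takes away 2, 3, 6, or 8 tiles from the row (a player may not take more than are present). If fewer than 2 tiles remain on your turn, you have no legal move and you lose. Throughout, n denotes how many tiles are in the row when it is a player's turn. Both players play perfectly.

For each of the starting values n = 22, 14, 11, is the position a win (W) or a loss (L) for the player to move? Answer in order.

Build the W/L table. Terminal = L. A non-terminal position is W if it has a move to some L; otherwise it is L.
n=0: no move → L
n=1: no move → L
n=2: reaches L-position 0 → W
n=3: reaches L-position 1 → W
n=4: reaches L-position 1 → W
n=5: only reaches 3(W), 2(W), all W → L
n=6: reaches L-position 0 → W
n=7: reaches L-position 5 → W
n=8: reaches L-position 5 → W
n=9: reaches L-position 1 → W
n=10: only reaches 8(W), 7(W), 4(W), 2(W), all W → L
n=11: reaches L-position 5 → W
n=12: reaches L-position 10 → W
n=13: reaches L-position 10 → W
n=14: only reaches 12(W), 11(W), 8(W), 6(W), all W → L
n=15: only reaches 13(W), 12(W), 9(W), 7(W), all W → L
n=16: reaches L-position 14 → W
n=17: reaches L-position 15 → W
n=18: reaches L-position 15 → W
n=19: only reaches 17(W), 16(W), 13(W), 11(W), all W → L
n=20: reaches L-position 14 → W
n=21: reaches L-position 19 → W
n=22: reaches L-position 19 → W

22: W, 14: L, 11: W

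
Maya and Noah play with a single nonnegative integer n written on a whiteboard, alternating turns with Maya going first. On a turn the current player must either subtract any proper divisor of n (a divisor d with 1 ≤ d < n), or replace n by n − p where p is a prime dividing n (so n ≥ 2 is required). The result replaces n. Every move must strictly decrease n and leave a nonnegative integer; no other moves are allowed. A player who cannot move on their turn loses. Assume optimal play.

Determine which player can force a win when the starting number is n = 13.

Maya wins.

Build the W/L table. Terminal = L. A non-terminal position is W if it has a move to some L; otherwise it is L.
n=0: no move → L
n=1: no move → L
n=2: →0(L), so W
n=3: →0(L), so W
n=4: →2(W), 3(W) — all W, so L
n=5: →0(L), so W
n=6: →4(L), so W
n=7: →0(L), so W
n=8: →4(L), so W
n=9: →6(W), 8(W) — all W, so L
n=10: →9(L), so W
n=11: →0(L), so W
n=12: →9(L), so W
n=13: →0(L), so W
From 13 Maya can move to 0, reaching an L position.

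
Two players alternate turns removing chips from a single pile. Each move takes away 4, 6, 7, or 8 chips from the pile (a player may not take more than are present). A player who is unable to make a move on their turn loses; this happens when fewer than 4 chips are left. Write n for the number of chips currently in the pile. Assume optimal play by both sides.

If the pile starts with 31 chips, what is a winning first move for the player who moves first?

Remove 4, leaving 27.

Work bottom-up. With no move the player to move loses. Otherwise the position is W if at least one move leads to an L position for the opponent, and L if every move leads to a W.
n=0: no move → L
n=1: no move → L
n=2: no move → L
n=3: no move → L
n=4: W (go to 0, an L position)
n=5: W (go to 1, an L position)
n=6: W (go to 2, an L position)
n=7: W (go to 3, an L position)
n=8: W (go to 2, an L position)
n=9: W (go to 3, an L position)
n=10: W (go to 3, an L position)
n=11: W (go to 3, an L position)
n=12: L (options 8(W), 6(W), 5(W), 4(W) are all W)
n=13: L (options 9(W), 7(W), 6(W), 5(W) are all W)
n=14: L (options 10(W), 8(W), 7(W), 6(W) are all W)
n=15: L (options 11(W), 9(W), 8(W), 7(W) are all W)
n=16: W (go to 12, an L position)
n=17: W (go to 13, an L position)
n=18: W (go to 14, an L position)
n=19: W (go to 15, an L position)
n=20: W (go to 14, an L position)
n=21: W (go to 15, an L position)
n=22: W (go to 15, an L position)
n=23: W (go to 15, an L position)
n=24: L (options 20(W), 18(W), 17(W), 16(W) are all W)
n=25: L (options 21(W), 19(W), 18(W), 17(W) are all W)
n=26: L (options 22(W), 20(W), 19(W), 18(W) are all W)
n=27: L (options 23(W), 21(W), 20(W), 19(W) are all W)
n=28: W (go to 24, an L position)
n=29: W (go to 25, an L position)
n=30: W (go to 26, an L position)
n=31: W (go to 27, an L position)
From 31, the L positions reachable in one move are: 27, 25, 24. Any move reaching one of these is winning.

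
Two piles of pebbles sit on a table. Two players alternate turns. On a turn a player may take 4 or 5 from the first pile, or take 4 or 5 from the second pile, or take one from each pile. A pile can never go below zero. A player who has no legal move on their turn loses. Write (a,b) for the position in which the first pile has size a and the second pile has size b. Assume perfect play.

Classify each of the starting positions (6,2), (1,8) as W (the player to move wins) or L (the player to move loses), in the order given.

Classify positions by backward induction: terminal positions (no move available) are L. From any other position, the mover wins iff some move reaches an L.
No move ever increases a pile, so every position that can arise here has a ≤ 6 and b ≤ 8; it is enough to label the cells with 0 ≤ a ≤ 6 and 0 ≤ b ≤ 8.
Every move lowers a or b (never raises either), so fill the grid row by row in increasing a, and left to right within a row: each cell's successors are then already labelled.
      b=0  b=1  b=2  b=3  b=4  b=5  b=6  b=7  b=8
a=0:    L    L    L    L    W    W    W    W    W
a=1:    L    W    W    W    W    W    L    L    L
a=2:    L    W    L    L    W    W    W    W    W
a=3:    L    W    L    W    W    W    W    W    L
a=4:    W    W    W    W    L    L    L    L    W
a=5:    W    W    W    W    L    W    W    W    W
a=6:    W    L    W    W    L    W    W    W    W
Cells with no legal move (terminal, hence L): (0,0), (0,1), (0,2), (0,3), (1,0), (2,0), (3,0).
The remaining L cells, each justified by listing all of its moves:
(1,6): →(1,2)(W), (1,1)(W), (0,5)(W) — all W, so L
(1,7): →(1,3)(W), (1,2)(W), (0,6)(W) — all W, so L
(1,8): →(1,4)(W), (1,3)(W), (0,7)(W) — all W, so L
(2,2): →(1,1)(W) only, which is W, so L
(2,3): →(1,2)(W) only, which is W, so L
(3,2): →(2,1)(W) only, which is W, so L
(3,8): →(3,4)(W), (3,3)(W), (2,7)(W) — all W, so L
(4,4): →(0,4)(W), (4,0)(W), (3,3)(W) — all W, so L
(4,5): →(0,5)(W), (4,1)(W), (4,0)(W), (3,4)(W) — all W, so L
(4,6): →(0,6)(W), (4,2)(W), (4,1)(W), (3,5)(W) — all W, so L
(4,7): →(0,7)(W), (4,3)(W), (4,2)(W), (3,6)(W) — all W, so L
(5,4): →(1,4)(W), (0,4)(W), (5,0)(W), (4,3)(W) — all W, so L
(6,1): →(2,1)(W), (1,1)(W), (5,0)(W) — all W, so L
(6,4): →(2,4)(W), (1,4)(W), (6,0)(W), (5,3)(W) — all W, so L
Every other cell has at least one move into one of the L cells above, so it is W.
(6,2): the move to (2,2) reaches an L cell, so W
(1,8): one of the L cells justified above, so L

(6,2): W, (1,8): L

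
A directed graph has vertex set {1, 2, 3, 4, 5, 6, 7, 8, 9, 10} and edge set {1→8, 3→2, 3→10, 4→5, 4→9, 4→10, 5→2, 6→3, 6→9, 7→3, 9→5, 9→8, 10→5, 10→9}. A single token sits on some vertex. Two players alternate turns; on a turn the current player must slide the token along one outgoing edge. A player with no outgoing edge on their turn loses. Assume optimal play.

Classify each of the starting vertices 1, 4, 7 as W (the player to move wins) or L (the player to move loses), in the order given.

Use the standard recursion: the mover loses at a terminal position; elsewhere, the mover wins exactly when some move hands the opponent an L position.
Every edge goes from a vertex to one that appears earlier in the order 8, 2, 5, 9, 1, 10, 3, 4, 6, 7, so processing vertices in that order labels each vertex after all of its successors.
8: no outgoing edge → L
2: no outgoing edge → L
5: W (go to 2, an L position)
9: W (go to 8, an L position)
1: W (go to 8, an L position)
10: L (options 9(W), 5(W) are all W)
3: W (go to 10, an L position)
4: W (go to 10, an L position)
6: L (options 3(W), 9(W) are all W)
7: L (sole option 3(W) is W)

1: W, 4: W, 7: L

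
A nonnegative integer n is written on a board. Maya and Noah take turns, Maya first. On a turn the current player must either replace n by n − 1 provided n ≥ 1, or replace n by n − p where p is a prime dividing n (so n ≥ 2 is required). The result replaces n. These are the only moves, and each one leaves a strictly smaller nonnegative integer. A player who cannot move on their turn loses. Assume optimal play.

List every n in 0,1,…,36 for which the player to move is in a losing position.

0, 4, 8, 12, 16, 20, 24, 28, 32, 36

Positions with no move are L. A position that does have a move is losing for the player to move precisely when every available move leads to a winning position for the opponent. Fill in the labels:
n=0: no move → L
n=1: can move to 0, which is L ⇒ W
n=2: can move to 0, which is L ⇒ W
n=3: can move to 0, which is L ⇒ W
n=4: moves to 2(W), 3(W); every one is W ⇒ L
n=5: can move to 0, which is L ⇒ W
n=6: can move to 4, which is L ⇒ W
n=7: can move to 0, which is L ⇒ W
n=8: moves to 6(W), 7(W); every one is W ⇒ L
n=9: can move to 8, which is L ⇒ W
n=10: can move to 8, which is L ⇒ W
n=11: can move to 0, which is L ⇒ W
n=12: moves to 9(W), 10(W), 11(W); every one is W ⇒ L
n=13: can move to 0, which is L ⇒ W
n=14: can move to 12, which is L ⇒ W
n=15: can move to 12, which is L ⇒ W
n=16: moves to 14(W), 15(W); every one is W ⇒ L
n=17: can move to 0, which is L ⇒ W
n=18: can move to 16, which is L ⇒ W
n=19: can move to 0, which is L ⇒ W
n=20: moves to 15(W), 18(W), 19(W); every one is W ⇒ L
n=21: can move to 20, which is L ⇒ W
n=22: can move to 20, which is L ⇒ W
n=23: can move to 0, which is L ⇒ W
n=24: moves to 21(W), 22(W), 23(W); every one is W ⇒ L
n=25: can move to 20, which is L ⇒ W
n=26: can move to 24, which is L ⇒ W
n=27: can move to 24, which is L ⇒ W
n=28: moves to 21(W), 26(W), 27(W); every one is W ⇒ L
n=29: can move to 0, which is L ⇒ W
n=30: can move to 28, which is L ⇒ W
n=31: can move to 0, which is L ⇒ W
n=32: moves to 30(W), 31(W); every one is W ⇒ L
n=33: can move to 32, which is L ⇒ W
n=34: can move to 32, which is L ⇒ W
n=35: can move to 28, which is L ⇒ W
n=36: moves to 33(W), 34(W), 35(W); every one is W ⇒ L
Reading off the rows marked L gives the requested list; there are 10 such values of n.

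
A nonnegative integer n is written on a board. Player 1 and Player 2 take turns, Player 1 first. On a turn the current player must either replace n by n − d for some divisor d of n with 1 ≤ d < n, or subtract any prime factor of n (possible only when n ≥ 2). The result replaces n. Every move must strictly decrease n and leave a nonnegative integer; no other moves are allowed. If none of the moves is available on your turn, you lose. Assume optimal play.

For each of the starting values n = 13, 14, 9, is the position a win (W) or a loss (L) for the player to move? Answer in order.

Build the W/L table. Terminal = L. A non-terminal position is W if it has a move to some L; otherwise it is L.
n=0: no move → L
n=1: no move → L
n=2: reaches L-position 0 → W
n=3: reaches L-position 0 → W
n=4: only reaches 2(W), 3(W), all W → L
n=5: reaches L-position 0 → W
n=6: reaches L-position 4 → W
n=7: reaches L-position 0 → W
n=8: reaches L-position 4 → W
n=9: only reaches 6(W), 8(W), all W → L
n=10: reaches L-position 9 → W
n=11: reaches L-position 0 → W
n=12: reaches L-position 9 → W
n=13: reaches L-position 0 → W
n=14: only reaches 7(W), 12(W), 13(W), all W → L

13: W, 14: L, 9: L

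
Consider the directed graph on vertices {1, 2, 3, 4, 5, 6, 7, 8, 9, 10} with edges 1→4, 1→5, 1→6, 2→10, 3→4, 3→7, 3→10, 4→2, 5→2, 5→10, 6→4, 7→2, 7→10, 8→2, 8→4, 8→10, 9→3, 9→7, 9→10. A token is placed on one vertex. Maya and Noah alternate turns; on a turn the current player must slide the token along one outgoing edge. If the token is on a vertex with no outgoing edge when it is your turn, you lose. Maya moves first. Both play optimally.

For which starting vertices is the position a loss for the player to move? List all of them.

4, 10

Compute win/loss labels from the base case upward. A position with no move is L. Any other position is W if it can reach an L in one move, else L.
Every edge goes from a vertex to one that appears earlier in the order 10, 2, 5, 4, 7, 3, 6, 8, 9, 1, so processing vertices in that order labels each vertex after all of its successors.
10: no outgoing edge → L
2: can move to 10, which is L ⇒ W
5: can move to 10, which is L ⇒ W
4: the only move is to 2(W), a W ⇒ L
7: can move to 10, which is L ⇒ W
3: can move to 4, which is L ⇒ W
6: can move to 4, which is L ⇒ W
8: can move to 4, which is L ⇒ W
9: can move to 10, which is L ⇒ W
1: can move to 4, which is L ⇒ W
The losing starting vertices are exactly the entries labelled L in this table (2 of them).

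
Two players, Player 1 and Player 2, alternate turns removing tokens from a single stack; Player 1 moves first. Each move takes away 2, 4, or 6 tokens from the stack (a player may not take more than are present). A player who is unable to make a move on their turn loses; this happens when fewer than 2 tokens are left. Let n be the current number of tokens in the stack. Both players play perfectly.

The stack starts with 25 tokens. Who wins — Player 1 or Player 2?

Player 2 wins.

Build the W/L table. Terminal = L. A non-terminal position is W if it has a move to some L; otherwise it is L.
n=0: no move → L
n=1: no move → L
n=2: →0(L), so W
n=3: →1(L), so W
n=4: →0(L), so W
n=5: →1(L), so W
n=6: →0(L), so W
n=7: →1(L), so W
n=8: →6(W), 4(W), 2(W) — all W, so L
n=9: →7(W), 5(W), 3(W) — all W, so L
n=10: →8(L), so W
n=11: →9(L), so W
n=12: →8(L), so W
n=13: →9(L), so W
n=14: →8(L), so W
n=15: →9(L), so W
n=16: →14(W), 12(W), 10(W) — all W, so L
n=17: →15(W), 13(W), 11(W) — all W, so L
n=18: →16(L), so W
n=19: →17(L), so W
n=20: →16(L), so W
n=21: →17(L), so W
n=22: →16(L), so W
n=23: →17(L), so W
n=24: →22(W), 20(W), 18(W) — all W, so L
n=25: →23(W), 21(W), 19(W) — all W, so L
The starting position 25 is L: whatever Player 1 does, the opponent receives a W position.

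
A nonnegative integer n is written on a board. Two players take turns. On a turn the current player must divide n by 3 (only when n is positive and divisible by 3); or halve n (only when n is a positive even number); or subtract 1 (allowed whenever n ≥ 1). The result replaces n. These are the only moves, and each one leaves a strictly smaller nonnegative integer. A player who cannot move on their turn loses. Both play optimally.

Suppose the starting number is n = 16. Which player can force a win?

Use the standard recursion: the mover loses at a terminal position; elsewhere, the mover wins exactly when some move hands the opponent an L position.
n=0: no move → L
n=1: →0(L), so W
n=2: →1(W) only, which is W, so L
n=3: →2(L), so W
n=4: →2(L), so W
n=5: →4(W) only, which is W, so L
n=6: →2(L), so W
n=7: →6(W) only, which is W, so L
n=8: →7(L), so W
n=9: →3(W), 8(W) — all W, so L
n=10: →5(L), so W
n=11: →10(W) only, which is W, so L
n=12: →11(L), so W
n=13: →12(W) only, which is W, so L
n=14: →7(L), so W
n=15: →5(L), so W
n=16: →8(W), 15(W) — all W, so L
The starting position 16 is L: whatever the player to move does, the opponent receives a W position.

The second player wins.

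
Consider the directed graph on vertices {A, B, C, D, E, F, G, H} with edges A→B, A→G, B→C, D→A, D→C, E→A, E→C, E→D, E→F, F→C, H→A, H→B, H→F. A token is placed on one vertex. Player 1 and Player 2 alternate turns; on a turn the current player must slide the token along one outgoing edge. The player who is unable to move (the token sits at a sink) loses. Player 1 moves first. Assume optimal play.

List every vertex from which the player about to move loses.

Compute win/loss labels from the base case upward. A position with no move is L. Any other position is W if it can reach an L in one move, else L.
Every edge goes from a vertex to one that appears earlier in the order C, G, B, F, A, H, D, E, so processing vertices in that order labels each vertex after all of its successors.
C: no outgoing edge → L
G: no outgoing edge → L
B: can move to C, which is L ⇒ W
F: can move to C, which is L ⇒ W
A: can move to G, which is L ⇒ W
H: moves to A(W), F(W), B(W); every one is W ⇒ L
D: can move to C, which is L ⇒ W
E: can move to C, which is L ⇒ W
The losing starting vertices are exactly the entries labelled L in this table (3 of them).

C, G, H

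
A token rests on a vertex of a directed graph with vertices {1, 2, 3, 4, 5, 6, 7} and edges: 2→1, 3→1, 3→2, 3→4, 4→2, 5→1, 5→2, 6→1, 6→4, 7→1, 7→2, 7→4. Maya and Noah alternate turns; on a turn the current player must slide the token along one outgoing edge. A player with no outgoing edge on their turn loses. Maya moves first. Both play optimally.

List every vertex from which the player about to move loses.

Use the standard recursion: the mover loses at a terminal position; elsewhere, the mover wins exactly when some move hands the opponent an L position.
Every edge goes from a vertex to one that appears earlier in the order 1, 2, 4, 6, 3, 7, 5, so processing vertices in that order labels each vertex after all of its successors.
1: no outgoing edge → L
2: →1(L), so W
4: →2(W) only, which is W, so L
6: →4(L), so W
3: →4(L), so W
7: →4(L), so W
5: →1(L), so W
The losing starting vertices are exactly the entries labelled L in this table (2 of them).

1, 4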